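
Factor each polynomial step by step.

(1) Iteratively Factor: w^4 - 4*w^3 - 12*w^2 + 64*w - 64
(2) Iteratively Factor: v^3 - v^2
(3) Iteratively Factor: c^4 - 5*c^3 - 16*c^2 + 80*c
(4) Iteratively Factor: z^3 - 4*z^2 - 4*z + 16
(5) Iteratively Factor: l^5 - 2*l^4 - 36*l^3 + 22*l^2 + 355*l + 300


(1) = (w - 2)*(w^3 - 2*w^2 - 16*w + 32) = (w - 4)*(w - 2)*(w^2 + 2*w - 8) = (w - 4)*(w - 2)*(w + 4)*(w - 2)
(2) = (v - 1)*(v^2) = v*(v - 1)*(v)
(3) = (c)*(c^3 - 5*c^2 - 16*c + 80) = c*(c - 4)*(c^2 - c - 20) = c*(c - 4)*(c + 4)*(c - 5)
(4) = (z - 4)*(z^2 - 4) = (z - 4)*(z - 2)*(z + 2)
(5) = (l - 5)*(l^4 + 3*l^3 - 21*l^2 - 83*l - 60) = (l - 5)^2*(l^3 + 8*l^2 + 19*l + 12) = (l - 5)^2*(l + 1)*(l^2 + 7*l + 12) = (l - 5)^2*(l + 1)*(l + 3)*(l + 4)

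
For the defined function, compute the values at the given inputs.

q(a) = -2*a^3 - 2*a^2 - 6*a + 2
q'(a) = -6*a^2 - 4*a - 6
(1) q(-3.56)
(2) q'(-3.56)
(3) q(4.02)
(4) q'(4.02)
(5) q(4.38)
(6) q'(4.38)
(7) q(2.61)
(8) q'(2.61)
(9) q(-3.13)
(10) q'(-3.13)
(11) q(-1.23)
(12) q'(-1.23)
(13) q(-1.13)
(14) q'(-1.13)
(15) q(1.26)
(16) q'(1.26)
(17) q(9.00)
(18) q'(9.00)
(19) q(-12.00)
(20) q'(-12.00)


(1) = 88.25
(2) = -67.80
(3) = -184.37
(4) = -119.04
(5) = -230.70
(6) = -138.63
(7) = -62.84
(8) = -57.31
(9) = 62.51
(10) = -52.26
(11) = 10.08
(12) = -10.16
(13) = 9.11
(14) = -9.14
(15) = -12.74
(16) = -20.57
(17) = -1672.00
(18) = -528.00
(19) = 3242.00
(20) = -822.00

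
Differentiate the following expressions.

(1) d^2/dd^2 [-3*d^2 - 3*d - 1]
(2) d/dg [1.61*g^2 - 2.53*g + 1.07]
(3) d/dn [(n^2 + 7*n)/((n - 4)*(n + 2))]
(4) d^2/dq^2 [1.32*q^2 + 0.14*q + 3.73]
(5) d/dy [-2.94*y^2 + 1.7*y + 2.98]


(1) = -6
(2) = 3.22*g - 2.53
(3) = (-9*n^2 - 16*n - 56)/(n^4 - 4*n^3 - 12*n^2 + 32*n + 64)
(4) = 2.64000000000000
(5) = 1.7 - 5.88*y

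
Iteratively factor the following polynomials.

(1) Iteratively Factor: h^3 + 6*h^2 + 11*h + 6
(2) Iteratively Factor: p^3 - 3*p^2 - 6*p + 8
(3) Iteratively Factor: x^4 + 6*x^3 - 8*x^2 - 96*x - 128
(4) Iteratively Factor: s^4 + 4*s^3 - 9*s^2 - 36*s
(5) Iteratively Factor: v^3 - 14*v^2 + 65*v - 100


(1) = (h + 2)*(h^2 + 4*h + 3) = (h + 1)*(h + 2)*(h + 3)
(2) = (p - 1)*(p^2 - 2*p - 8) = (p - 4)*(p - 1)*(p + 2)
(3) = (x + 4)*(x^3 + 2*x^2 - 16*x - 32) = (x + 4)^2*(x^2 - 2*x - 8) = (x - 4)*(x + 4)^2*(x + 2)
(4) = (s - 3)*(s^3 + 7*s^2 + 12*s) = s*(s - 3)*(s^2 + 7*s + 12) = s*(s - 3)*(s + 3)*(s + 4)
(5) = (v - 5)*(v^2 - 9*v + 20) = (v - 5)^2*(v - 4)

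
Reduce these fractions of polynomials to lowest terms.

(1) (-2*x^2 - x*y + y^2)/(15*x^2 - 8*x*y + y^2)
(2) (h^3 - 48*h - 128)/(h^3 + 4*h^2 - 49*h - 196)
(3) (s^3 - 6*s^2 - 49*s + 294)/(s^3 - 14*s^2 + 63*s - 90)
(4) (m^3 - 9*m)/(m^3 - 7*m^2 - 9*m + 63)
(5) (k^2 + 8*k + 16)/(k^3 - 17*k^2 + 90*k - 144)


(1) = (-2*x^2 - x*y + y^2)/(15*x^2 - 8*x*y + y^2)
(2) = (h^2 - 4*h - 32)/(h^2 - 49)
(3) = (s^2 - 49)/(s^2 - 8*s + 15)
(4) = m/(m - 7)
(5) = (k^2 + 8*k + 16)/(k^3 - 17*k^2 + 90*k - 144)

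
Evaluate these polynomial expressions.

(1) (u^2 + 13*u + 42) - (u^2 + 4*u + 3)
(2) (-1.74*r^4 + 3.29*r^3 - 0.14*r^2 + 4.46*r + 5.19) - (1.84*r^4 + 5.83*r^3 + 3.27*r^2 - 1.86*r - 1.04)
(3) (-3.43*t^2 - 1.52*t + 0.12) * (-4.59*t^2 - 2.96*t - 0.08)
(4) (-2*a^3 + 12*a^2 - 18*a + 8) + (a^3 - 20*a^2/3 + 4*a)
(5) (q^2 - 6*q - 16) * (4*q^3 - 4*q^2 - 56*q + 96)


(1) = 9*u + 39
(2) = -3.58*r^4 - 2.54*r^3 - 3.41*r^2 + 6.32*r + 6.23
(3) = 15.7437*t^4 + 17.1296*t^3 + 4.2228*t^2 - 0.2336*t - 0.0096
(4) = -a^3 + 16*a^2/3 - 14*a + 8
(5) = 4*q^5 - 28*q^4 - 96*q^3 + 496*q^2 + 320*q - 1536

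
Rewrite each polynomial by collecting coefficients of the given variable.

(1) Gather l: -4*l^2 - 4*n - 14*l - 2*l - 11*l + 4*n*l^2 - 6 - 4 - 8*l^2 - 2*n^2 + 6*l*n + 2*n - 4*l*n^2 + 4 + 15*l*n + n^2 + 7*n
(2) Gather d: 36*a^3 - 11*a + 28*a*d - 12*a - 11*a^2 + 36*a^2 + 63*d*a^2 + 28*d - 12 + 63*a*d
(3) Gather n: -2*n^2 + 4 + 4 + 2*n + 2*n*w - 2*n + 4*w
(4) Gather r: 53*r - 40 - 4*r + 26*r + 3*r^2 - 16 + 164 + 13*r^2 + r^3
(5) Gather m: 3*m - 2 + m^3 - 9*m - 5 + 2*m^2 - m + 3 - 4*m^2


(1) = l^2*(4*n - 12) + l*(-4*n^2 + 21*n - 27) - n^2 + 5*n - 6
(2) = 36*a^3 + 25*a^2 - 23*a + d*(63*a^2 + 91*a + 28) - 12
(3) = -2*n^2 + 2*n*w + 4*w + 8
(4) = r^3 + 16*r^2 + 75*r + 108
(5) = m^3 - 2*m^2 - 7*m - 4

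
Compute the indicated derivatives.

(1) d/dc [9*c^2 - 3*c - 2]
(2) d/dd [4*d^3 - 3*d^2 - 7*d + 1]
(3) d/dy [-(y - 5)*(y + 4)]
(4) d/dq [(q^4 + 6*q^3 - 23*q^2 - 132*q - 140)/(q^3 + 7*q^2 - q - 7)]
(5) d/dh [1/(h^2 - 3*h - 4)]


(1) = 18*c - 3
(2) = 12*d^2 - 6*d - 7
(3) = 1 - 2*y
(4) = (q^4 + 13*q^2 + 42*q + 16)/(q^4 - 2*q^2 + 1)
(5) = (3 - 2*h)/(-h^2 + 3*h + 4)^2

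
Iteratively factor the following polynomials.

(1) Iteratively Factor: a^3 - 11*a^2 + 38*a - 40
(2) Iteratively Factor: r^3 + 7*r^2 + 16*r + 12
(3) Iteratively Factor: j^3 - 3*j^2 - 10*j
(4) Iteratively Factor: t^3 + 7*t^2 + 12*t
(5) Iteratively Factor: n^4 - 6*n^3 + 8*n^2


(1) = (a - 5)*(a^2 - 6*a + 8) = (a - 5)*(a - 2)*(a - 4)
(2) = (r + 3)*(r^2 + 4*r + 4) = (r + 2)*(r + 3)*(r + 2)
(3) = (j - 5)*(j^2 + 2*j) = (j - 5)*(j + 2)*(j)
(4) = (t + 3)*(t^2 + 4*t) = (t + 3)*(t + 4)*(t)
(5) = (n)*(n^3 - 6*n^2 + 8*n) = n^2*(n^2 - 6*n + 8) = n^2*(n - 4)*(n - 2)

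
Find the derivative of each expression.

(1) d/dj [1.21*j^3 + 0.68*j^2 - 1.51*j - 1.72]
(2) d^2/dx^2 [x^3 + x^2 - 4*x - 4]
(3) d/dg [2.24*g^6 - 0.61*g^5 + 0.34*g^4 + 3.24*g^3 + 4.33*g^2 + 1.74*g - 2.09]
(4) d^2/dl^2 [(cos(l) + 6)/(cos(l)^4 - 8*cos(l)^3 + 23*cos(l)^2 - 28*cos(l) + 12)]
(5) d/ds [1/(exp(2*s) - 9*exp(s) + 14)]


(1) = 3.63*j^2 + 1.36*j - 1.51
(2) = 6*x + 2
(3) = 13.44*g^5 - 3.05*g^4 + 1.36*g^3 + 9.72*g^2 + 8.66*g + 1.74
(4) = (-2068*(1 - cos(l)^2)^2 + 40*sin(l)^6 - 9*cos(l)^7 - 4*cos(l)^6 + 674*cos(l)^5 + 1201*cos(l)^3 - 1388*cos(l)^2 - 4194*cos(l) + 3720)/((cos(l) - 3)^3*(cos(l) - 2)^4*(cos(l) - 1)^3)
(5) = (9 - 2*exp(s))*exp(s)/(exp(2*s) - 9*exp(s) + 14)^2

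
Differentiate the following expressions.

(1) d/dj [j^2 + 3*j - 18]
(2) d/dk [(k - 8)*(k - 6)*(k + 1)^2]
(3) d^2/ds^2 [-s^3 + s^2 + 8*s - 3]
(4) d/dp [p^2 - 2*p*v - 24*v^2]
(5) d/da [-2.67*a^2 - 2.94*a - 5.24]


(1) = 2*j + 3
(2) = 4*k^3 - 36*k^2 + 42*k + 82
(3) = 2 - 6*s
(4) = 2*p - 2*v
(5) = -5.34*a - 2.94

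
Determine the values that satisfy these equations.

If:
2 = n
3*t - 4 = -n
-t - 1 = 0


Then:
No Solution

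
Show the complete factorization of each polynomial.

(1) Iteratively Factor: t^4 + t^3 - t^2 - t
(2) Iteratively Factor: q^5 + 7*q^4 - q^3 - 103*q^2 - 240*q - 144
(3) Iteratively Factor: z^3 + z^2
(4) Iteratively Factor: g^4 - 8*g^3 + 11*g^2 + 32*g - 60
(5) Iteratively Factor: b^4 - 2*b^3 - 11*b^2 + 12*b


(1) = (t - 1)*(t^3 + 2*t^2 + t) = t*(t - 1)*(t^2 + 2*t + 1) = t*(t - 1)*(t + 1)*(t + 1)
(2) = (q + 1)*(q^4 + 6*q^3 - 7*q^2 - 96*q - 144) = (q + 1)*(q + 4)*(q^3 + 2*q^2 - 15*q - 36) = (q + 1)*(q + 3)*(q + 4)*(q^2 - q - 12) = (q + 1)*(q + 3)^2*(q + 4)*(q - 4)
(3) = (z)*(z^2 + z) = z^2*(z + 1)
(4) = (g - 2)*(g^3 - 6*g^2 - g + 30) = (g - 3)*(g - 2)*(g^2 - 3*g - 10) = (g - 5)*(g - 3)*(g - 2)*(g + 2)
(5) = (b + 3)*(b^3 - 5*b^2 + 4*b) = (b - 1)*(b + 3)*(b^2 - 4*b) = (b - 4)*(b - 1)*(b + 3)*(b)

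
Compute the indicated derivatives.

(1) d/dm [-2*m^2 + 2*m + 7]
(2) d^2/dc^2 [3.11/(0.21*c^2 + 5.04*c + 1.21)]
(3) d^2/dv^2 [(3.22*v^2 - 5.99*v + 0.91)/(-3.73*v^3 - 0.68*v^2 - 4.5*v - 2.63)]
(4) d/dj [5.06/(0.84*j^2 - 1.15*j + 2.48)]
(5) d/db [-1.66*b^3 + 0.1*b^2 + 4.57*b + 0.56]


(1) = 2 - 4*m
(2) = (-0.274302*c^2 - 6.583248*c + 3.11*(0.42*c + 5.04)*(0.84*c + 10.08) - 1.580502)/(0.21*c^2 + 5.04*c + 1.21)^3
(3) = (-89.599076*v^6 + 500.029626*v^5 + 263.515548*v^4 + 229.46196*v^3 - 764.754528*v^2 - 27.420642*v - 219.928248)/(51.895117*v^9 + 28.382316*v^8 + 192.998406*v^7 + 178.570013*v^6 + 272.864292*v^5 + 309.825636*v^4 + 216.811911*v^3 + 173.882976*v^2 + 93.37815*v + 18.191447)
(4) = (5.819 - 8.5008*j)/(0.84*j^2 - 1.15*j + 2.48)^2
(5) = -4.98*b^2 + 0.2*b + 4.57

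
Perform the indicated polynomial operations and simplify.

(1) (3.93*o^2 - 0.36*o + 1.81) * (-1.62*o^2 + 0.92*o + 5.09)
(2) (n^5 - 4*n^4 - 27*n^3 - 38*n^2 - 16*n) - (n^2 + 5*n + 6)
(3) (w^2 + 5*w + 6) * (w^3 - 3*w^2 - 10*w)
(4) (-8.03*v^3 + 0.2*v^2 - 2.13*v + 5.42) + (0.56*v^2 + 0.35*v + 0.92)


(1) = -6.3666*o^4 + 4.1988*o^3 + 16.7403*o^2 - 0.1672*o + 9.2129
(2) = n^5 - 4*n^4 - 27*n^3 - 39*n^2 - 21*n - 6
(3) = w^5 + 2*w^4 - 19*w^3 - 68*w^2 - 60*w
(4) = -8.03*v^3 + 0.76*v^2 - 1.78*v + 6.34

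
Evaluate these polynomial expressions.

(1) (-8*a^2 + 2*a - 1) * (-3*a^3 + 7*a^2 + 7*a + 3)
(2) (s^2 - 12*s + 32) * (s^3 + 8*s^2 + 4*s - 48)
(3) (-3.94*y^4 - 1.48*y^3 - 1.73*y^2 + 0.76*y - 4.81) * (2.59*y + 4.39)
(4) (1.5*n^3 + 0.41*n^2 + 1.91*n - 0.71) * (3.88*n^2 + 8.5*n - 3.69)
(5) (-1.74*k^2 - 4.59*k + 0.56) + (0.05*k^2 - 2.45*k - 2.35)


(1) = 24*a^5 - 62*a^4 - 39*a^3 - 17*a^2 - a - 3
(2) = s^5 - 4*s^4 - 60*s^3 + 160*s^2 + 704*s - 1536
(3) = -10.2046*y^5 - 21.1298*y^4 - 10.9779*y^3 - 5.6263*y^2 - 9.1215*y - 21.1159
(4) = 5.82*n^5 + 14.3408*n^4 + 5.3608*n^3 + 11.9673*n^2 - 13.0829*n + 2.6199
(5) = -1.69*k^2 - 7.04*k - 1.79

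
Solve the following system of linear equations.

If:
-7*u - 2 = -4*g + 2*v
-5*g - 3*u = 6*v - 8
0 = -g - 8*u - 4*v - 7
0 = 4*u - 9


Then:
No Solution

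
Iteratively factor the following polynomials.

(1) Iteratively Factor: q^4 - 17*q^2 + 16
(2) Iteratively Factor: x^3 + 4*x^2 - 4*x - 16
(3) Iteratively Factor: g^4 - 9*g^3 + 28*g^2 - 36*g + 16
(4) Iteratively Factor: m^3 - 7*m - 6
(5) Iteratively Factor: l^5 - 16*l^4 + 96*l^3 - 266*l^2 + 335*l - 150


(1) = (q - 1)*(q^3 + q^2 - 16*q - 16) = (q - 1)*(q + 1)*(q^2 - 16) = (q - 4)*(q - 1)*(q + 1)*(q + 4)
(2) = (x - 2)*(x^2 + 6*x + 8) = (x - 2)*(x + 4)*(x + 2)
(3) = (g - 4)*(g^3 - 5*g^2 + 8*g - 4) = (g - 4)*(g - 2)*(g^2 - 3*g + 2) = (g - 4)*(g - 2)*(g - 1)*(g - 2)
(4) = (m + 2)*(m^2 - 2*m - 3) = (m - 3)*(m + 2)*(m + 1)
(5) = (l - 5)*(l^4 - 11*l^3 + 41*l^2 - 61*l + 30) = (l - 5)^2*(l^3 - 6*l^2 + 11*l - 6) = (l - 5)^2*(l - 1)*(l^2 - 5*l + 6) = (l - 5)^2*(l - 3)*(l - 1)*(l - 2)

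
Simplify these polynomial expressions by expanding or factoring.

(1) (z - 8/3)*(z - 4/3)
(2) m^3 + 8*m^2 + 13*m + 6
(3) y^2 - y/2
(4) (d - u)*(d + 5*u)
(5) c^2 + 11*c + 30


(1) = z^2 - 4*z + 32/9
(2) = (m + 1)^2*(m + 6)
(3) = y*(y - 1/2)
(4) = d^2 + 4*d*u - 5*u^2
(5) = (c + 5)*(c + 6)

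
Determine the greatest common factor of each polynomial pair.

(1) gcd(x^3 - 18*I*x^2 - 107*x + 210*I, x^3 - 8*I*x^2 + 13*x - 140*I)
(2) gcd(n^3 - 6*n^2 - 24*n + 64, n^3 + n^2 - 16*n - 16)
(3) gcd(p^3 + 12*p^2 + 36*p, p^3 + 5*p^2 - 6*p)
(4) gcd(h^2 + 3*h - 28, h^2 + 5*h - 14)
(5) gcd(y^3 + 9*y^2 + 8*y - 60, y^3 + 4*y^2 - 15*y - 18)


(1) = gcd((x - 7*I)*(x - 6*I)*(x - 5*I), (x - 7*I)*(x - 5*I)*(x + 4*I)) = x^2 - 12*I*x - 35
(2) = n + 4
(3) = p^2 + 6*p
(4) = gcd((h - 4)*(h + 7), (h - 2)*(h + 7)) = h + 7
(5) = gcd((y - 2)*(y + 5)*(y + 6), (y - 3)*(y + 1)*(y + 6)) = y + 6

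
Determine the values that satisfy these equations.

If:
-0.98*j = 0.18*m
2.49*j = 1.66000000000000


Then:
j = 0.67
m = -3.63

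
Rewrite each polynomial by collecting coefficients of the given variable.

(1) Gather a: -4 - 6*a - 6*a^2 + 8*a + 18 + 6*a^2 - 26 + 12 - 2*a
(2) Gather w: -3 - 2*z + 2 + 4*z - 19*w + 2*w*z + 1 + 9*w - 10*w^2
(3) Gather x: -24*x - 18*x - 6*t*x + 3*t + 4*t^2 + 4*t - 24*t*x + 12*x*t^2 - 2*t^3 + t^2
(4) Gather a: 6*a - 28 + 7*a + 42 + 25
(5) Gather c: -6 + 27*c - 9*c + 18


(1) = 0
(2) = -10*w^2 + w*(2*z - 10) + 2*z
(3) = -2*t^3 + 5*t^2 + 7*t + x*(12*t^2 - 30*t - 42)
(4) = 13*a + 39
(5) = 18*c + 12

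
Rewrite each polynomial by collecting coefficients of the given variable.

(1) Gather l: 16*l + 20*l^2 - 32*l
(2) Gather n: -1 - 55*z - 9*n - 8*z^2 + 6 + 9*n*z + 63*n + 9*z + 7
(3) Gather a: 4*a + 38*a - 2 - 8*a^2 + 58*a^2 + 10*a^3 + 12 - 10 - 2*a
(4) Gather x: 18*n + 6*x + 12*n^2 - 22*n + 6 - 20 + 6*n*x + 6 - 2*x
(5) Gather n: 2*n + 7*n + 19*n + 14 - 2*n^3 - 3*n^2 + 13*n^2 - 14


(1) = 20*l^2 - 16*l
(2) = n*(9*z + 54) - 8*z^2 - 46*z + 12
(3) = 10*a^3 + 50*a^2 + 40*a
(4) = 12*n^2 - 4*n + x*(6*n + 4) - 8
(5) = -2*n^3 + 10*n^2 + 28*n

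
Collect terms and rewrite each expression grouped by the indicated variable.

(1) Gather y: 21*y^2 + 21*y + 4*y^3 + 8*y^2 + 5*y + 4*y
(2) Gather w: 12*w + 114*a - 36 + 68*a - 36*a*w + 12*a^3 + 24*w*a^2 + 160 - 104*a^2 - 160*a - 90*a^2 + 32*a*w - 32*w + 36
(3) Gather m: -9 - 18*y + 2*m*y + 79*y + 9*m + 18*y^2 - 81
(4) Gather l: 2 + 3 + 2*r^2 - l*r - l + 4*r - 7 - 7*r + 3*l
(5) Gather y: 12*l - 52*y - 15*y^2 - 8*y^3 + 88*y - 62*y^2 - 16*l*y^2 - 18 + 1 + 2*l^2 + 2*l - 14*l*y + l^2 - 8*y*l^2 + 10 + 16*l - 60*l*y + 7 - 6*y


(1) = 4*y^3 + 29*y^2 + 30*y
(2) = 12*a^3 - 194*a^2 + 22*a + w*(24*a^2 - 4*a - 20) + 160
(3) = m*(2*y + 9) + 18*y^2 + 61*y - 90
(4) = l*(2 - r) + 2*r^2 - 3*r - 2
(5) = 3*l^2 + 30*l - 8*y^3 + y^2*(-16*l - 77) + y*(-8*l^2 - 74*l + 30)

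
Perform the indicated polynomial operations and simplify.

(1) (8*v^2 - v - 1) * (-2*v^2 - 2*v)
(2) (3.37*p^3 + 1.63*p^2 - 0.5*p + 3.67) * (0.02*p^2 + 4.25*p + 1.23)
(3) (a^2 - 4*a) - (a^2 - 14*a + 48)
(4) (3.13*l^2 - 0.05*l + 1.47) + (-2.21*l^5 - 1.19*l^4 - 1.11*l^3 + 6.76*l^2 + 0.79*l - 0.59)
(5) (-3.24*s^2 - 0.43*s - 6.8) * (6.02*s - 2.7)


(1) = -16*v^4 - 14*v^3 + 4*v^2 + 2*v
(2) = 0.0674*p^5 + 14.3551*p^4 + 11.0626*p^3 - 0.0467*p^2 + 14.9825*p + 4.5141
(3) = 10*a - 48
(4) = -2.21*l^5 - 1.19*l^4 - 1.11*l^3 + 9.89*l^2 + 0.74*l + 0.88
(5) = -19.5048*s^3 + 6.1594*s^2 - 39.775*s + 18.36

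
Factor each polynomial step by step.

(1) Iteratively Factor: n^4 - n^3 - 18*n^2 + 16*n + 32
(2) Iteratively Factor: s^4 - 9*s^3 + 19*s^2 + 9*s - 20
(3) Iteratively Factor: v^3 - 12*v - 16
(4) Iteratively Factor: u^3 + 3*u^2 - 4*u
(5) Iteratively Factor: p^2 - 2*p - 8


(1) = (n - 4)*(n^3 + 3*n^2 - 6*n - 8) = (n - 4)*(n + 4)*(n^2 - n - 2) = (n - 4)*(n - 2)*(n + 4)*(n + 1)
(2) = (s - 1)*(s^3 - 8*s^2 + 11*s + 20) = (s - 5)*(s - 1)*(s^2 - 3*s - 4) = (s - 5)*(s - 1)*(s + 1)*(s - 4)
(3) = (v + 2)*(v^2 - 2*v - 8) = (v - 4)*(v + 2)*(v + 2)
(4) = (u)*(u^2 + 3*u - 4) = u*(u - 1)*(u + 4)
(5) = (p - 4)*(p + 2)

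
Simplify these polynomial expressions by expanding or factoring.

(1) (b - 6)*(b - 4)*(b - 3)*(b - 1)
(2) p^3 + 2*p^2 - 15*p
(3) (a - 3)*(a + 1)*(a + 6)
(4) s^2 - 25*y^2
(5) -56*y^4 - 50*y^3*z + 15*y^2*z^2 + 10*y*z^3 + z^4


(1) = b^4 - 14*b^3 + 67*b^2 - 126*b + 72
(2) = p*(p - 3)*(p + 5)
(3) = a^3 + 4*a^2 - 15*a - 18
(4) = (s - 5*y)*(s + 5*y)
(5) = (-2*y + z)*(y + z)*(4*y + z)*(7*y + z)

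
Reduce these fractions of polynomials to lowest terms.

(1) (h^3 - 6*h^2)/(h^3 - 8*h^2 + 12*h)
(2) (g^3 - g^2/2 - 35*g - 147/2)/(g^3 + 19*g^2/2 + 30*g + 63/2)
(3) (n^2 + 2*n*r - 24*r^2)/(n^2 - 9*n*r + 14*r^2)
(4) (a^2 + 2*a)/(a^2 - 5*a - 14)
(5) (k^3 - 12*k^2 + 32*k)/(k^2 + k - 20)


(1) = h/(h - 2)
(2) = (g - 7)/(g + 3)
(3) = (n^2 + 2*n*r - 24*r^2)/(n^2 - 9*n*r + 14*r^2)
(4) = a/(a - 7)
(5) = (k^2 - 8*k)/(k + 5)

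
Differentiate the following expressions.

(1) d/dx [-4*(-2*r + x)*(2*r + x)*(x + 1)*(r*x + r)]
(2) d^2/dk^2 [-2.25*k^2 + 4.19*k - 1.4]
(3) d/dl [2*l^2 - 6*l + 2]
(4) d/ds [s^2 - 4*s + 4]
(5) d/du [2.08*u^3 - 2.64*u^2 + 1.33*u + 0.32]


(1) = 8*r*(4*r^2*x + 4*r^2 - 2*x^3 - 3*x^2 - x)
(2) = -4.50000000000000
(3) = 4*l - 6
(4) = 2*s - 4
(5) = 6.24*u^2 - 5.28*u + 1.33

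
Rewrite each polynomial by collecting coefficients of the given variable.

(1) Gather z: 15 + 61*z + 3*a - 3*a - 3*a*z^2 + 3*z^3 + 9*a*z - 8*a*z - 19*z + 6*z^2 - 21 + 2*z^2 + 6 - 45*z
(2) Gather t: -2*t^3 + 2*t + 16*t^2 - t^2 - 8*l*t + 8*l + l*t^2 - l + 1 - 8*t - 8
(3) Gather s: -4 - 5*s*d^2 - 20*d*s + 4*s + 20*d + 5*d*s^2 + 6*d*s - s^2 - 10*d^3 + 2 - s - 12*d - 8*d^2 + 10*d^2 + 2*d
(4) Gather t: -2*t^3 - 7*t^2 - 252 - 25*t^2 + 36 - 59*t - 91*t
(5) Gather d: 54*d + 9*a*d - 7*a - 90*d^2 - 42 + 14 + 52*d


(1) = 3*z^3 + z^2*(8 - 3*a) + z*(a - 3)
(2) = 7*l - 2*t^3 + t^2*(l + 15) + t*(-8*l - 6) - 7
(3) = -10*d^3 + 2*d^2 + 10*d + s^2*(5*d - 1) + s*(-5*d^2 - 14*d + 3) - 2
(4) = -2*t^3 - 32*t^2 - 150*t - 216
(5) = -7*a - 90*d^2 + d*(9*a + 106) - 28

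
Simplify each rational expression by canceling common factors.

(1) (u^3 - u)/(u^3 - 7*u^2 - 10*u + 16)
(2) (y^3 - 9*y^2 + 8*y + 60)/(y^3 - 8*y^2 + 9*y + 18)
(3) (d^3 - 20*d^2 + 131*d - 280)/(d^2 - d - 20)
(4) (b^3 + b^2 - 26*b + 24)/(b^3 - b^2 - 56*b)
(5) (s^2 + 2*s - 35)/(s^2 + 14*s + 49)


(1) = (u^2 + u)/(u^2 - 6*u - 16)
(2) = (y^2 - 3*y - 10)/(y^2 - 2*y - 3)
(3) = (d^2 - 15*d + 56)/(d + 4)
(4) = (b^3 + b^2 - 26*b + 24)/(b^3 - b^2 - 56*b)
(5) = (s - 5)/(s + 7)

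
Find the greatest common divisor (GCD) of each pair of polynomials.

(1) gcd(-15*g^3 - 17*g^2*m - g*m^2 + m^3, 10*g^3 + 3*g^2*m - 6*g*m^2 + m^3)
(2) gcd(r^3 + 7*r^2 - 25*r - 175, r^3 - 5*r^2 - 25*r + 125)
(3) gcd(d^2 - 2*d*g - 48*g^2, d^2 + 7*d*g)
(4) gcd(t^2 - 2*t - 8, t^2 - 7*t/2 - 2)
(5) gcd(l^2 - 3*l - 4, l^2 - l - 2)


(1) = 5*g^2 + 4*g*m - m^2
(2) = r^2 - 25
(3) = gcd((d - 8*g)*(d + 6*g), d*(d + 7*g)) = 1
(4) = gcd((t - 4)*(t + 2), (t - 4)*(t + 1/2)) = t - 4
(5) = gcd((l - 4)*(l + 1), (l - 2)*(l + 1)) = l + 1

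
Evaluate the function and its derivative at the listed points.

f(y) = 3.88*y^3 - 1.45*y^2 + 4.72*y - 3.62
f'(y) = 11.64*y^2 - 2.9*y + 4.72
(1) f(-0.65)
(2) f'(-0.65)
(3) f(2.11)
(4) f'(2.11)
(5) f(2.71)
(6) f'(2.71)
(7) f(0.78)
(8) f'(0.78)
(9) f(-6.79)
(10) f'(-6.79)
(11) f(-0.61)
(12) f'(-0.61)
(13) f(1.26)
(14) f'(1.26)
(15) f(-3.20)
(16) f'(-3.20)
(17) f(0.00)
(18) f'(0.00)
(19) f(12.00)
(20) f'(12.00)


(1) = -8.37
(2) = 11.52
(3) = 36.33
(4) = 50.42
(5) = 75.74
(6) = 82.35
(7) = 1.02
(8) = 9.54
(9) = -1317.14
(10) = 561.06
(11) = -7.92
(12) = 10.82
(13) = 7.79
(14) = 19.55
(15) = -160.71
(16) = 133.19
(17) = -3.62
(18) = 4.72
(19) = 6548.86
(20) = 1646.08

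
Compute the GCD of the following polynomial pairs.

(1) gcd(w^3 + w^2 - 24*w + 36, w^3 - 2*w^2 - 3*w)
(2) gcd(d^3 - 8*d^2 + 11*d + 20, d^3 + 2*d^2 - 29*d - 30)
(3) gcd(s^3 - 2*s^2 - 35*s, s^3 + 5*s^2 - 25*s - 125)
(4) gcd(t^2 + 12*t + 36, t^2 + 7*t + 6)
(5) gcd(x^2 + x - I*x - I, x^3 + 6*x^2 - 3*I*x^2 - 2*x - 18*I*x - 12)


(1) = gcd((w - 3)*(w - 2)*(w + 6), w*(w - 3)*(w + 1)) = w - 3
(2) = d^2 - 4*d - 5
(3) = gcd(s*(s - 7)*(s + 5), (s - 5)*(s + 5)^2) = s + 5
(4) = t + 6
(5) = x - I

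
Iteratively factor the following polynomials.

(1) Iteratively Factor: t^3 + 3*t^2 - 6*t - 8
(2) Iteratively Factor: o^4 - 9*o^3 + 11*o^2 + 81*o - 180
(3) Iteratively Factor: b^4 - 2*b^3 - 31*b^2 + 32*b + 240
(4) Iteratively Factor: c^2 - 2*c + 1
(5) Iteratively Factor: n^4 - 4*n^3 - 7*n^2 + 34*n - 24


(1) = (t + 1)*(t^2 + 2*t - 8) = (t - 2)*(t + 1)*(t + 4)
(2) = (o + 3)*(o^3 - 12*o^2 + 47*o - 60) = (o - 5)*(o + 3)*(o^2 - 7*o + 12) = (o - 5)*(o - 3)*(o + 3)*(o - 4)
(3) = (b + 3)*(b^3 - 5*b^2 - 16*b + 80) = (b - 5)*(b + 3)*(b^2 - 16) = (b - 5)*(b - 4)*(b + 3)*(b + 4)
(4) = (c - 1)*(c - 1)
(5) = (n + 3)*(n^3 - 7*n^2 + 14*n - 8) = (n - 1)*(n + 3)*(n^2 - 6*n + 8) = (n - 2)*(n - 1)*(n + 3)*(n - 4)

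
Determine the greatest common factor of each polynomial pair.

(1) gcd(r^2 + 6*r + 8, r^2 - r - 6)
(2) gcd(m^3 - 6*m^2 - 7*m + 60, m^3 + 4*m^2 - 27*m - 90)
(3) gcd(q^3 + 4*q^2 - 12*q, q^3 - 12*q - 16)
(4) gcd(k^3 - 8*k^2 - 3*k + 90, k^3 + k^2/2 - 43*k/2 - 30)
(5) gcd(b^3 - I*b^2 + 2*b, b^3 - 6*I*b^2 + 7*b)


(1) = gcd((r + 2)*(r + 4), (r - 3)*(r + 2)) = r + 2
(2) = gcd((m - 5)*(m - 4)*(m + 3), (m - 5)*(m + 3)*(m + 6)) = m^2 - 2*m - 15
(3) = gcd(q*(q - 2)*(q + 6), (q - 4)*(q + 2)^2) = 1
(4) = gcd((k - 6)*(k - 5)*(k + 3), (k - 5)*(k + 3/2)*(k + 4)) = k - 5
(5) = b^2 + I*b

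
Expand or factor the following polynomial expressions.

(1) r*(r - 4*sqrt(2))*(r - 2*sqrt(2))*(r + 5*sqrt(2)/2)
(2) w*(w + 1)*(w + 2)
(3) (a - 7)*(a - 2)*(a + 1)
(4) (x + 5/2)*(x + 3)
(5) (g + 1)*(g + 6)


(1) = r^4 - 7*sqrt(2)*r^3/2 - 14*r^2 + 40*sqrt(2)*r
(2) = w^3 + 3*w^2 + 2*w
(3) = a^3 - 8*a^2 + 5*a + 14
(4) = x^2 + 11*x/2 + 15/2
(5) = g^2 + 7*g + 6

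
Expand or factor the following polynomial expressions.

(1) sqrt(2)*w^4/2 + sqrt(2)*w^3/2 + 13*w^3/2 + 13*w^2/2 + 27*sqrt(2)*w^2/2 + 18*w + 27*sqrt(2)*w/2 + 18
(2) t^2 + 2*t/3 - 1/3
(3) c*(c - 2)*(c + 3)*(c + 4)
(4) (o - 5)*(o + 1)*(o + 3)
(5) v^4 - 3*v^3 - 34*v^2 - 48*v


(1) = (w/2 + sqrt(2))*(w + 3*sqrt(2)/2)*(w + 3*sqrt(2))*(sqrt(2)*w + sqrt(2))
(2) = (t - 1/3)*(t + 1)
(3) = c^4 + 5*c^3 - 2*c^2 - 24*c
(4) = o^3 - o^2 - 17*o - 15
(5) = v*(v - 8)*(v + 2)*(v + 3)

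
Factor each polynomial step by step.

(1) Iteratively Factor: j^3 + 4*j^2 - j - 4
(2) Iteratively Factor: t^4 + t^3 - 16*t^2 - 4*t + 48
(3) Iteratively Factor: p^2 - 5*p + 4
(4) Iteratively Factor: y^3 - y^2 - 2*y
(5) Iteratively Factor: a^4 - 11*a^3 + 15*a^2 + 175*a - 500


(1) = (j - 1)*(j^2 + 5*j + 4) = (j - 1)*(j + 1)*(j + 4)
(2) = (t - 2)*(t^3 + 3*t^2 - 10*t - 24) = (t - 2)*(t + 2)*(t^2 + t - 12) = (t - 2)*(t + 2)*(t + 4)*(t - 3)
(3) = (p - 1)*(p - 4)
(4) = (y - 2)*(y^2 + y) = y*(y - 2)*(y + 1)
(5) = (a - 5)*(a^3 - 6*a^2 - 15*a + 100) = (a - 5)^2*(a^2 - a - 20) = (a - 5)^2*(a + 4)*(a - 5)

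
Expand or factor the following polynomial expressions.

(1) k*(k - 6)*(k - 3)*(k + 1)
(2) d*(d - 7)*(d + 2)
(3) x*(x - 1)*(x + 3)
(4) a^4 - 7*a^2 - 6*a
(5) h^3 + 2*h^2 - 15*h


(1) = k^4 - 8*k^3 + 9*k^2 + 18*k
(2) = d^3 - 5*d^2 - 14*d
(3) = x^3 + 2*x^2 - 3*x
(4) = a*(a - 3)*(a + 1)*(a + 2)
(5) = h*(h - 3)*(h + 5)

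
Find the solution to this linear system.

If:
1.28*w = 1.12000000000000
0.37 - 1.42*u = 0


Then:
u = 0.26
w = 0.88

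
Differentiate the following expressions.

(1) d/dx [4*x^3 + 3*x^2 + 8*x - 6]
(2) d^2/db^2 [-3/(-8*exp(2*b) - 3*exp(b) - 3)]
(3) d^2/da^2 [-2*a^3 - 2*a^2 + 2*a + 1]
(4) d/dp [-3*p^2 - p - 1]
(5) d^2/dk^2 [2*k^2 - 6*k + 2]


(1) = 12*x^2 + 6*x + 8
(2) = 3*(2*(16*exp(b) + 3)^2*exp(b) - (32*exp(b) + 3)*(8*exp(2*b) + 3*exp(b) + 3))*exp(b)/(8*exp(2*b) + 3*exp(b) + 3)^3
(3) = -12*a - 4
(4) = -6*p - 1
(5) = 4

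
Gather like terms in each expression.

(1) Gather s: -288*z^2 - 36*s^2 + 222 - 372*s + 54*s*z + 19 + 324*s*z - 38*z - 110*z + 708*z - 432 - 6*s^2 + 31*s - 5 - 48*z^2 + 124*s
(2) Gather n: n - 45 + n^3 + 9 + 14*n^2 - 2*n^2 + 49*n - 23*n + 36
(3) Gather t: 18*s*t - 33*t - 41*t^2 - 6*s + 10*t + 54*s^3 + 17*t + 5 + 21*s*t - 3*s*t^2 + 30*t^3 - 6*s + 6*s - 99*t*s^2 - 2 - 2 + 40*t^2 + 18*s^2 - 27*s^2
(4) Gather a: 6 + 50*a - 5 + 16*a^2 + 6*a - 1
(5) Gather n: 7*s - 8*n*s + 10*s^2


(1) = -42*s^2 + s*(378*z - 217) - 336*z^2 + 560*z - 196
(2) = n^3 + 12*n^2 + 27*n
(3) = 54*s^3 - 9*s^2 - 6*s + 30*t^3 + t^2*(-3*s - 1) + t*(-99*s^2 + 39*s - 6) + 1
(4) = 16*a^2 + 56*a
(5) = -8*n*s + 10*s^2 + 7*s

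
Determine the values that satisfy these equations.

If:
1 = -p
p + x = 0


Then:
p = -1
x = 1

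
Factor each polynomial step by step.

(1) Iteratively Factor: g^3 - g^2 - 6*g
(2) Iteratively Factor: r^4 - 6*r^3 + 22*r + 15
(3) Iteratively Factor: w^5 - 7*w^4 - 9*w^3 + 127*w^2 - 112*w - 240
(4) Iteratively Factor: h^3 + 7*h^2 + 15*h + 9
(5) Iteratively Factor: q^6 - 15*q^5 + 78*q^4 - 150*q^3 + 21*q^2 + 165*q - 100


(1) = (g)*(g^2 - g - 6) = g*(g - 3)*(g + 2)
(2) = (r - 3)*(r^3 - 3*r^2 - 9*r - 5) = (r - 3)*(r + 1)*(r^2 - 4*r - 5) = (r - 3)*(r + 1)^2*(r - 5)
(3) = (w - 5)*(w^4 - 2*w^3 - 19*w^2 + 32*w + 48) = (w - 5)*(w - 3)*(w^3 + w^2 - 16*w - 16) = (w - 5)*(w - 4)*(w - 3)*(w^2 + 5*w + 4) = (w - 5)*(w - 4)*(w - 3)*(w + 4)*(w + 1)
(4) = (h + 3)*(h^2 + 4*h + 3) = (h + 1)*(h + 3)*(h + 3)
(5) = (q - 5)*(q^5 - 10*q^4 + 28*q^3 - 10*q^2 - 29*q + 20) = (q - 5)*(q + 1)*(q^4 - 11*q^3 + 39*q^2 - 49*q + 20) = (q - 5)*(q - 4)*(q + 1)*(q^3 - 7*q^2 + 11*q - 5) = (q - 5)*(q - 4)*(q - 1)*(q + 1)*(q^2 - 6*q + 5) = (q - 5)^2*(q - 4)*(q - 1)*(q + 1)*(q - 1)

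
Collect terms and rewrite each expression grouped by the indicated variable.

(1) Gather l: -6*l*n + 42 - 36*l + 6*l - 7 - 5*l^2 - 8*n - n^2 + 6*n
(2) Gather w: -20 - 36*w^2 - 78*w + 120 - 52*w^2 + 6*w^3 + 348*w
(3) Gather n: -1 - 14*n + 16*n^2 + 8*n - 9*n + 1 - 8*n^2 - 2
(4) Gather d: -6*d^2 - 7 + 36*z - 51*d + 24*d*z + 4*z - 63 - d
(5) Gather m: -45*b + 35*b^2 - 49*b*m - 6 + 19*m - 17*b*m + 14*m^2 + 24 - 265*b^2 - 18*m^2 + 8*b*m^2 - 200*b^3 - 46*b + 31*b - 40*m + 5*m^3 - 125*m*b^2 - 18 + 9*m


(1) = -5*l^2 + l*(-6*n - 30) - n^2 - 2*n + 35
(2) = 6*w^3 - 88*w^2 + 270*w + 100
(3) = 8*n^2 - 15*n - 2
(4) = -6*d^2 + d*(24*z - 52) + 40*z - 70
(5) = -200*b^3 - 230*b^2 - 60*b + 5*m^3 + m^2*(8*b - 4) + m*(-125*b^2 - 66*b - 12)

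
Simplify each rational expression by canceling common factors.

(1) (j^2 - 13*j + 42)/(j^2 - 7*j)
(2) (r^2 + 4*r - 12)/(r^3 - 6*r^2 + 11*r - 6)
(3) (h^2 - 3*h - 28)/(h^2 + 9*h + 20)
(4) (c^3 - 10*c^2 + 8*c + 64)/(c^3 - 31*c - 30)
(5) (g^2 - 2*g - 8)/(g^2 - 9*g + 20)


(1) = (j - 6)/j
(2) = (r + 6)/(r^2 - 4*r + 3)
(3) = (h - 7)/(h + 5)
(4) = (c^3 - 10*c^2 + 8*c + 64)/(c^3 - 31*c - 30)
(5) = (g + 2)/(g - 5)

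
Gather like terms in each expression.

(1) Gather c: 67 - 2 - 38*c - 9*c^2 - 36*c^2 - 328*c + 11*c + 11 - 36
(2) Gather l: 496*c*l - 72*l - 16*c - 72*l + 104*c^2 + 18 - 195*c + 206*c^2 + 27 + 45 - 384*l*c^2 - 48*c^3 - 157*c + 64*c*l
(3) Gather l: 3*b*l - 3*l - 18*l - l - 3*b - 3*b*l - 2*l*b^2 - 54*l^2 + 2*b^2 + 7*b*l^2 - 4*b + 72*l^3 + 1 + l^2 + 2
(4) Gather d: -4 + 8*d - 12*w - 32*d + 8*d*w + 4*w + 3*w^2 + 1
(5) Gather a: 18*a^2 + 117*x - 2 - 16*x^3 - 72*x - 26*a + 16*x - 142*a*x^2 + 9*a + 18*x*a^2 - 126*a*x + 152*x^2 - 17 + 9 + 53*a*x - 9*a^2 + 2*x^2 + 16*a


(1) = -45*c^2 - 355*c + 40
(2) = -48*c^3 + 310*c^2 - 368*c + l*(-384*c^2 + 560*c - 144) + 90
(3) = 2*b^2 - 7*b + 72*l^3 + l^2*(7*b - 53) + l*(-2*b^2 - 22) + 3
(4) = d*(8*w - 24) + 3*w^2 - 8*w - 3
(5) = a^2*(18*x + 9) + a*(-142*x^2 - 73*x - 1) - 16*x^3 + 154*x^2 + 61*x - 10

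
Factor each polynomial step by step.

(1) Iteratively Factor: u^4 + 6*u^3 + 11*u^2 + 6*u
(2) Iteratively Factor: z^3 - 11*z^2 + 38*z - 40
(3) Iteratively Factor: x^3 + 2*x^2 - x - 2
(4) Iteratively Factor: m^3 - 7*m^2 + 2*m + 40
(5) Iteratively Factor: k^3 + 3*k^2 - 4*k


(1) = (u)*(u^3 + 6*u^2 + 11*u + 6) = u*(u + 1)*(u^2 + 5*u + 6) = u*(u + 1)*(u + 2)*(u + 3)
(2) = (z - 2)*(z^2 - 9*z + 20) = (z - 5)*(z - 2)*(z - 4)
(3) = (x + 2)*(x^2 - 1) = (x - 1)*(x + 2)*(x + 1)
(4) = (m - 4)*(m^2 - 3*m - 10) = (m - 5)*(m - 4)*(m + 2)
(5) = (k + 4)*(k^2 - k) = k*(k + 4)*(k - 1)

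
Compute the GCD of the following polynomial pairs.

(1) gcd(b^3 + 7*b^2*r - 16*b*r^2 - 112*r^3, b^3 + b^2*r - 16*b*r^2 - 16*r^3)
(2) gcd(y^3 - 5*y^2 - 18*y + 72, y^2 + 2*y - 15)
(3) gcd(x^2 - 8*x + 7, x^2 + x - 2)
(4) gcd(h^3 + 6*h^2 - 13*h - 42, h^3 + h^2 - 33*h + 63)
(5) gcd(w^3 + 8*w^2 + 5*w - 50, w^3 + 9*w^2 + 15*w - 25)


(1) = gcd((b - 4*r)*(b + 4*r)*(b + 7*r), (b - 4*r)*(b + r)*(b + 4*r)) = -b^2 + 16*r^2
(2) = gcd((y - 6)*(y - 3)*(y + 4), (y - 3)*(y + 5)) = y - 3
(3) = x - 1
(4) = h^2 + 4*h - 21
(5) = w^2 + 10*w + 25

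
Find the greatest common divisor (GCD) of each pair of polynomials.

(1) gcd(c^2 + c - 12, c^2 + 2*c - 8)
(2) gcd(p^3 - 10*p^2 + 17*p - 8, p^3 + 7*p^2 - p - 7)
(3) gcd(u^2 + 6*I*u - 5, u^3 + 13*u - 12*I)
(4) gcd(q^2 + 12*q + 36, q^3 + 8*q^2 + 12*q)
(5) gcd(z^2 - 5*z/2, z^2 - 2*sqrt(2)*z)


(1) = gcd((c - 3)*(c + 4), (c - 2)*(c + 4)) = c + 4
(2) = p - 1
(3) = gcd((u + I)*(u + 5*I), (u - 3*I)*(u - I)*(u + 4*I)) = 1
(4) = q + 6
(5) = gcd(z*(z - 5/2), z*(z - 2*sqrt(2))) = z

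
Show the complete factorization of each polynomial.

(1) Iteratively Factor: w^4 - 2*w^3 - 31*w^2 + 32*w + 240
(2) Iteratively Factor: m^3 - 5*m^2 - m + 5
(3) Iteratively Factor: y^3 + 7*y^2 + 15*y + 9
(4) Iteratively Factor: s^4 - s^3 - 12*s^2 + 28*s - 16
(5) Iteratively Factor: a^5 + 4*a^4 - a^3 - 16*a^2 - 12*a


(1) = (w - 4)*(w^3 + 2*w^2 - 23*w - 60) = (w - 4)*(w + 4)*(w^2 - 2*w - 15) = (w - 4)*(w + 3)*(w + 4)*(w - 5)
(2) = (m - 1)*(m^2 - 4*m - 5) = (m - 1)*(m + 1)*(m - 5)
(3) = (y + 3)*(y^2 + 4*y + 3) = (y + 3)^2*(y + 1)
(4) = (s - 1)*(s^3 - 12*s + 16) = (s - 1)*(s + 4)*(s^2 - 4*s + 4) = (s - 2)*(s - 1)*(s + 4)*(s - 2)
(5) = (a - 2)*(a^4 + 6*a^3 + 11*a^2 + 6*a) = a*(a - 2)*(a^3 + 6*a^2 + 11*a + 6) = a*(a - 2)*(a + 1)*(a^2 + 5*a + 6) = a*(a - 2)*(a + 1)*(a + 2)*(a + 3)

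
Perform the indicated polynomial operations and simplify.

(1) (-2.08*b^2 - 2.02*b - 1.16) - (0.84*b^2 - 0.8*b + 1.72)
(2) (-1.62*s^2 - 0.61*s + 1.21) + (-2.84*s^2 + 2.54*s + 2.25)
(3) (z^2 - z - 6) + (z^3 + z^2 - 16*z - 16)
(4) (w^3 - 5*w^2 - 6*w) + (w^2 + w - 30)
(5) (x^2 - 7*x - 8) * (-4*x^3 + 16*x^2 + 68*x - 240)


(1) = -2.92*b^2 - 1.22*b - 2.88
(2) = -4.46*s^2 + 1.93*s + 3.46
(3) = z^3 + 2*z^2 - 17*z - 22
(4) = w^3 - 4*w^2 - 5*w - 30
(5) = -4*x^5 + 44*x^4 - 12*x^3 - 844*x^2 + 1136*x + 1920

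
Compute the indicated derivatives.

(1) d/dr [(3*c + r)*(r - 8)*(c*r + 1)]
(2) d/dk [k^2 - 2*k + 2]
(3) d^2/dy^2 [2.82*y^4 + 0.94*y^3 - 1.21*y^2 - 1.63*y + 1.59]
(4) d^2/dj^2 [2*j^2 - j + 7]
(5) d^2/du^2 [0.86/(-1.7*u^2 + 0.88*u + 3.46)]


(1) = c*(3*c + r)*(r - 8) + (3*c + r)*(c*r + 1) + (r - 8)*(c*r + 1)
(2) = 2*k - 2
(3) = 33.84*y^2 + 5.64*y - 2.42
(4) = 4
(5) = (-4.9708*u^2 + 2.57312*u + 0.86*(3.4*u - 0.88)*(6.8*u - 1.76) + 10.11704)/(-1.7*u^2 + 0.88*u + 3.46)^3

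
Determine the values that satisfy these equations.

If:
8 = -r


Then:
r = -8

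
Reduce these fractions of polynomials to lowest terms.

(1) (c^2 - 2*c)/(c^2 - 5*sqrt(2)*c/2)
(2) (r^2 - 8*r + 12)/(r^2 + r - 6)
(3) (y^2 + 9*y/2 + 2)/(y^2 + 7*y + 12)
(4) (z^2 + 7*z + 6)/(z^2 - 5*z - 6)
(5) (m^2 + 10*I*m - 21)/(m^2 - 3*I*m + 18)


(1) = (2*c - 4)/(2*c - 5*sqrt(2))
(2) = (r - 6)/(r + 3)
(3) = (2*y + 1)/(2*y + 6)
(4) = (z + 6)/(z - 6)
(5) = (m + 7*I)/(m - 6*I)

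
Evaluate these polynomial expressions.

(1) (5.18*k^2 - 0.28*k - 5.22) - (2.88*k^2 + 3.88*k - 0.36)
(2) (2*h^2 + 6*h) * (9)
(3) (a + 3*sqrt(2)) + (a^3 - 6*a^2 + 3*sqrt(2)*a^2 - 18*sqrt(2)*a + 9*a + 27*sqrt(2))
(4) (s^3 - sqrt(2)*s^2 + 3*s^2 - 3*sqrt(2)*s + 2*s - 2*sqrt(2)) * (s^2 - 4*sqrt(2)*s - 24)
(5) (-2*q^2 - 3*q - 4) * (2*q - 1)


(1) = 2.3*k^2 - 4.16*k - 4.86
(2) = 18*h^2 + 54*h
(3) = a^3 - 6*a^2 + 3*sqrt(2)*a^2 - 18*sqrt(2)*a + 10*a + 30*sqrt(2)
(4) = s^5 - 5*sqrt(2)*s^4 + 3*s^4 - 15*sqrt(2)*s^3 - 14*s^3 - 48*s^2 + 14*sqrt(2)*s^2 - 32*s + 72*sqrt(2)*s + 48*sqrt(2)
(5) = -4*q^3 - 4*q^2 - 5*q + 4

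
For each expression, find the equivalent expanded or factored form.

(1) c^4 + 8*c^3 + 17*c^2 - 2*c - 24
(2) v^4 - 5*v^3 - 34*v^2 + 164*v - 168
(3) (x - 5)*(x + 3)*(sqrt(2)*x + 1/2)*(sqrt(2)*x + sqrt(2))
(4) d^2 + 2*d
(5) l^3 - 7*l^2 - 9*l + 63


(1) = (c - 1)*(c + 2)*(c + 3)*(c + 4)
(2) = (v - 7)*(v - 2)^2*(v + 6)
(3) = 2*x^4 - 2*x^3 + sqrt(2)*x^3/2 - 34*x^2 - sqrt(2)*x^2/2 - 30*x - 17*sqrt(2)*x/2 - 15*sqrt(2)/2
(4) = d*(d + 2)
(5) = (l - 7)*(l - 3)*(l + 3)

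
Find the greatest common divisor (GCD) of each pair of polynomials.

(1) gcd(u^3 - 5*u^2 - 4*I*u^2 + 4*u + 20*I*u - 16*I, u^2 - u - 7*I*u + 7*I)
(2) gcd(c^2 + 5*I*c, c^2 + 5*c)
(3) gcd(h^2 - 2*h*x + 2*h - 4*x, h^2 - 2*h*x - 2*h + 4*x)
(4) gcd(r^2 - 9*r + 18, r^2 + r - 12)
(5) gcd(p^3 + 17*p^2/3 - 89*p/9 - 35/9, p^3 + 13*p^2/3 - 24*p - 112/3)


(1) = u - 1
(2) = gcd(c*(c + 5*I), c*(c + 5)) = c
(3) = -h + 2*x
(4) = r - 3
(5) = gcd((p - 5/3)*(p + 1/3)*(p + 7), (p - 4)*(p + 4/3)*(p + 7)) = p + 7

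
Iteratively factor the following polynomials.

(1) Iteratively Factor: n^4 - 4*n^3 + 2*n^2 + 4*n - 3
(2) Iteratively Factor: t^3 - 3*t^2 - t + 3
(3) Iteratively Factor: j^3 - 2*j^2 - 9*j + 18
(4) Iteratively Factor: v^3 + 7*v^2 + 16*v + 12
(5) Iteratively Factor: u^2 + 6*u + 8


(1) = (n + 1)*(n^3 - 5*n^2 + 7*n - 3) = (n - 1)*(n + 1)*(n^2 - 4*n + 3) = (n - 1)^2*(n + 1)*(n - 3)
(2) = (t - 3)*(t^2 - 1) = (t - 3)*(t - 1)*(t + 1)
(3) = (j - 3)*(j^2 + j - 6) = (j - 3)*(j - 2)*(j + 3)
(4) = (v + 3)*(v^2 + 4*v + 4) = (v + 2)*(v + 3)*(v + 2)
(5) = (u + 4)*(u + 2)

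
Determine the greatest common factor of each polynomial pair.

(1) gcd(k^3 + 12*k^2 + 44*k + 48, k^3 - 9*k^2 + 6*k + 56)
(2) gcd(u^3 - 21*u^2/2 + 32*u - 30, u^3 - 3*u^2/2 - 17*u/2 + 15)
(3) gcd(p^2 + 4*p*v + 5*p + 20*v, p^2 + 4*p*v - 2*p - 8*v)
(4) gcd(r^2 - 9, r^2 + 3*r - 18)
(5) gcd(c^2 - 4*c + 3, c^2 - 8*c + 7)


(1) = k + 2
(2) = u^2 - 9*u/2 + 5
(3) = p + 4*v
(4) = gcd((r - 3)*(r + 3), (r - 3)*(r + 6)) = r - 3
(5) = gcd((c - 3)*(c - 1), (c - 7)*(c - 1)) = c - 1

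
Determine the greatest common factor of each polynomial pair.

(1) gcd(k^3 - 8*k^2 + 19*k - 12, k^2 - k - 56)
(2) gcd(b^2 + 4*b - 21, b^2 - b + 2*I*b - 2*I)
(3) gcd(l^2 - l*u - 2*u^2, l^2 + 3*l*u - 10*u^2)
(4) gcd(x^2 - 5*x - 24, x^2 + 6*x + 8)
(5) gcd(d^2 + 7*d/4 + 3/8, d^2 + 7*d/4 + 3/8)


(1) = 1
(2) = gcd((b - 3)*(b + 7), (b - 1)*(b + 2*I)) = 1
(3) = -l + 2*u
(4) = 1
(5) = gcd((d + 1/4)*(d + 3/2), (d + 1/4)*(d + 3/2)) = d^2 + 7*d/4 + 3/8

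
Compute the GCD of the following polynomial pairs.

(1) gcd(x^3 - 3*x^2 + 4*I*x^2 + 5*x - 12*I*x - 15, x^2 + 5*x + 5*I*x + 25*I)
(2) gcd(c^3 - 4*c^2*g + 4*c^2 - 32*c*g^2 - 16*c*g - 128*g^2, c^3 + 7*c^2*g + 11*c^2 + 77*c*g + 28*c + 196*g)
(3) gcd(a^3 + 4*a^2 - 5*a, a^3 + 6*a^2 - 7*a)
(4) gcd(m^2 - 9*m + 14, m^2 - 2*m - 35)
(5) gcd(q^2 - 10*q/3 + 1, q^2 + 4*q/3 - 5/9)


(1) = gcd((x - 3)*(x - I)*(x + 5*I), (x + 5)*(x + 5*I)) = x + 5*I
(2) = gcd((c + 4)*(c - 8*g)*(c + 4*g), (c + 4)*(c + 7)*(c + 7*g)) = c + 4
(3) = a^2 - a
(4) = gcd((m - 7)*(m - 2), (m - 7)*(m + 5)) = m - 7
(5) = q - 1/3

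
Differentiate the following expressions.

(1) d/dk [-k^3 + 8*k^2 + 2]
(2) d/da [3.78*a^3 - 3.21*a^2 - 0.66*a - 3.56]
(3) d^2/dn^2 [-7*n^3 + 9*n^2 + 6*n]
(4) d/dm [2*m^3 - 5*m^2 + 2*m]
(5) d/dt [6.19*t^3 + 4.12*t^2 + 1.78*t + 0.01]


(1) = k*(16 - 3*k)
(2) = 11.34*a^2 - 6.42*a - 0.66
(3) = 18 - 42*n
(4) = 6*m^2 - 10*m + 2
(5) = 18.57*t^2 + 8.24*t + 1.78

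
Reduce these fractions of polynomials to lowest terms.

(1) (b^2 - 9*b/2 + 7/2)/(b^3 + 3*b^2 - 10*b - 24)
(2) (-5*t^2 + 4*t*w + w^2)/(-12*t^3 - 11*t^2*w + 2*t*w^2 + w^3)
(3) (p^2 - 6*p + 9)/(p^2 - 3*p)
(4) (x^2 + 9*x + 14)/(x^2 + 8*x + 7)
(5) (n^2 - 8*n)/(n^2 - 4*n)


(1) = (2*b^2 - 9*b + 7)/(2*b^3 + 6*b^2 - 20*b - 48)
(2) = (5*t^2 - 4*t*w - w^2)/(12*t^3 + 11*t^2*w - 2*t*w^2 - w^3)
(3) = (p - 3)/p
(4) = (x + 2)/(x + 1)
(5) = (n - 8)/(n - 4)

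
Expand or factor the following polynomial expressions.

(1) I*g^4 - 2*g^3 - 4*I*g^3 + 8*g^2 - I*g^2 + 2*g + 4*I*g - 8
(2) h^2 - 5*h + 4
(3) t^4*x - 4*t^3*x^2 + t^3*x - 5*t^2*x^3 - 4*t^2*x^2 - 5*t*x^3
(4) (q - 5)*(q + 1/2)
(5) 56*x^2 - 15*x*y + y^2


(1) = (g - 4)*(g + 1)*(g + 2*I)*(I*g - I)
(2) = (h - 4)*(h - 1)
(3) = t*(t - 5*x)*(t + x)*(t*x + x)
(4) = q^2 - 9*q/2 - 5/2
(5) = (-8*x + y)*(-7*x + y)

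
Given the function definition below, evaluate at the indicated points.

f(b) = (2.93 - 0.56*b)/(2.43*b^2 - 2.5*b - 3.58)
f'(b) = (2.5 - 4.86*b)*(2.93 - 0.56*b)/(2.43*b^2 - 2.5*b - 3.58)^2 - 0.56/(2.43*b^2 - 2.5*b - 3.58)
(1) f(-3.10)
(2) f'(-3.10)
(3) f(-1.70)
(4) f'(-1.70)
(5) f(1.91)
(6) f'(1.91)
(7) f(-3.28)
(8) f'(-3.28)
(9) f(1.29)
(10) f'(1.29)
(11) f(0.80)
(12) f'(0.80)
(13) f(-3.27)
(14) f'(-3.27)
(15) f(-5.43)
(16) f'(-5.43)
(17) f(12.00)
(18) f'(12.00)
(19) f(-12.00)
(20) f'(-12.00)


(1) = 0.17
(2) = 0.09
(3) = 0.50
(4) = 0.63
(5) = 3.65
(6) = -49.63
(7) = 0.15
(8) = 0.07
(9) = -0.80
(10) = -0.89
(11) = -0.62
(12) = -0.07
(13) = 0.16
(14) = 0.08
(15) = 0.07
(16) = 0.02
(17) = -0.01
(18) = 0.00
(19) = 0.03
(20) = 0.00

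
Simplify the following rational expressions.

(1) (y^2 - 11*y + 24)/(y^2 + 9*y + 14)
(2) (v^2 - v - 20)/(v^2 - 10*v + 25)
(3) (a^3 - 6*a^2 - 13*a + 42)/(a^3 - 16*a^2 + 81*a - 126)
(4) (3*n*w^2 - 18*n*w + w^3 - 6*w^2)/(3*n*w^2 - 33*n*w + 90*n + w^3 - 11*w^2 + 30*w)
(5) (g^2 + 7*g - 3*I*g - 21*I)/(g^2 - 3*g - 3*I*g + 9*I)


(1) = (y^2 - 11*y + 24)/(y^2 + 9*y + 14)
(2) = (v + 4)/(v - 5)
(3) = (a^2 + a - 6)/(a^2 - 9*a + 18)
(4) = w/(w - 5)
(5) = (g + 7)/(g - 3)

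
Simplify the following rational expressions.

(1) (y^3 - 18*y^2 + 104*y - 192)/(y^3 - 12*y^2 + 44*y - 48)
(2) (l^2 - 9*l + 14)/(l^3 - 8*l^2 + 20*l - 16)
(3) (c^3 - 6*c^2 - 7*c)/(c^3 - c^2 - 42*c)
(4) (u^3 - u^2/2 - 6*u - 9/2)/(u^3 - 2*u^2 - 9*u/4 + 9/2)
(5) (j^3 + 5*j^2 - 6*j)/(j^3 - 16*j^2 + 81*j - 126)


(1) = (y - 8)/(y - 2)
(2) = (l - 7)/(l^2 - 6*l + 8)
(3) = (c + 1)/(c + 6)
(4) = (2*u^2 - 4*u - 6)/(2*u^2 - 7*u + 6)
(5) = (j^3 + 5*j^2 - 6*j)/(j^3 - 16*j^2 + 81*j - 126)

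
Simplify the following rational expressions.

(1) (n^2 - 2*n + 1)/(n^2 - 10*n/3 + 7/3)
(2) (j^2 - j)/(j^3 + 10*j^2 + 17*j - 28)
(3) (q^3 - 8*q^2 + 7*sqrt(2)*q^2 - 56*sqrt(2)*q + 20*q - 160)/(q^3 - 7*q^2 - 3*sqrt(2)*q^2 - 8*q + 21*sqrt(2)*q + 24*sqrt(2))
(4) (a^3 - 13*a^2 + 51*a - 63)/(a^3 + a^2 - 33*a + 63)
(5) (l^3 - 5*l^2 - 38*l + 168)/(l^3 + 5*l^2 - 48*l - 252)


(1) = (3*n - 3)/(3*n - 7)
(2) = j/(j^2 + 11*j + 28)
(3) = (q^2 + 7*sqrt(2)*q + 20)/(q^2 + q*(1 - 3*sqrt(2)) - 3*sqrt(2))
(4) = (a - 7)/(a + 7)
(5) = (l - 4)/(l + 6)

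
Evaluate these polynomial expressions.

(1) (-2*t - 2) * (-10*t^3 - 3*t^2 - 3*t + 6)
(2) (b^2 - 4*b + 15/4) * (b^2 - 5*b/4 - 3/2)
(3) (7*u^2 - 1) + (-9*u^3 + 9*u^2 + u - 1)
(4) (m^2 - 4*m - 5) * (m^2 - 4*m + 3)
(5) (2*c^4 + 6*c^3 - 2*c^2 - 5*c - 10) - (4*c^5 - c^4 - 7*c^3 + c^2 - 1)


(1) = 20*t^4 + 26*t^3 + 12*t^2 - 6*t - 12
(2) = b^4 - 21*b^3/4 + 29*b^2/4 + 21*b/16 - 45/8
(3) = -9*u^3 + 16*u^2 + u - 2
(4) = m^4 - 8*m^3 + 14*m^2 + 8*m - 15
(5) = -4*c^5 + 3*c^4 + 13*c^3 - 3*c^2 - 5*c - 9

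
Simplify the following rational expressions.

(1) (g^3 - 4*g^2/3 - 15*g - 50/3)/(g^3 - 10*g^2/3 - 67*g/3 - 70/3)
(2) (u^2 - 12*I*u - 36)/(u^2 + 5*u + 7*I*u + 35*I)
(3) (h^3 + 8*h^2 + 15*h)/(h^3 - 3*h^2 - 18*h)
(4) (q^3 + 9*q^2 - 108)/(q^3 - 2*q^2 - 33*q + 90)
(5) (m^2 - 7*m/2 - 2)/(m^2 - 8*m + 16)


(1) = (g - 5)/(g - 7)
(2) = (u^2 - 12*I*u - 36)/(u^2 + u*(5 + 7*I) + 35*I)
(3) = (h + 5)/(h - 6)
(4) = (q + 6)/(q - 5)
(5) = (2*m + 1)/(2*m - 8)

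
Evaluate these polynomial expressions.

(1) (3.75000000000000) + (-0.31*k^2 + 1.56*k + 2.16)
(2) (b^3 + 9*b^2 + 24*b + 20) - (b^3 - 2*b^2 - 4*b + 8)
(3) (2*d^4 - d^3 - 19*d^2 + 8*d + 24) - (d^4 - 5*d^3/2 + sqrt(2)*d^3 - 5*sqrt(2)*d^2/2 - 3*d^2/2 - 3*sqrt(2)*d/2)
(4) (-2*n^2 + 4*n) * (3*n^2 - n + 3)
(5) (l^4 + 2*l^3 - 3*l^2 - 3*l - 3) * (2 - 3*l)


(1) = -0.31*k^2 + 1.56*k + 5.91
(2) = 11*b^2 + 28*b + 12
(3) = d^4 - sqrt(2)*d^3 + 3*d^3/2 - 35*d^2/2 + 5*sqrt(2)*d^2/2 + 3*sqrt(2)*d/2 + 8*d + 24
(4) = -6*n^4 + 14*n^3 - 10*n^2 + 12*n
(5) = -3*l^5 - 4*l^4 + 13*l^3 + 3*l^2 + 3*l - 6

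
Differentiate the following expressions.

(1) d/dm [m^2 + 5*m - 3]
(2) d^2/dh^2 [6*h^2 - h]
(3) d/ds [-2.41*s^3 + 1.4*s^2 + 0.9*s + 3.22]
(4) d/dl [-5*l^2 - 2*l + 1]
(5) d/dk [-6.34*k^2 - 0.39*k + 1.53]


(1) = 2*m + 5
(2) = 12
(3) = -7.23*s^2 + 2.8*s + 0.9
(4) = -10*l - 2
(5) = -12.68*k - 0.39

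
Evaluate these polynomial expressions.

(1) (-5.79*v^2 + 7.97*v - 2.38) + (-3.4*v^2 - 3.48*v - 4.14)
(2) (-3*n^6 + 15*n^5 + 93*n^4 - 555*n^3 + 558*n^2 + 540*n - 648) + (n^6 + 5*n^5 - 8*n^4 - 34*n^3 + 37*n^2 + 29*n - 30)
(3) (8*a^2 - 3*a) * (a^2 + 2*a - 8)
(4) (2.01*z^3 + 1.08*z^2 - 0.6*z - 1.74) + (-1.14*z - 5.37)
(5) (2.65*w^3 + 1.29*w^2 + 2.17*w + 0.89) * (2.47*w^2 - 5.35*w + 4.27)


(1) = -9.19*v^2 + 4.49*v - 6.52
(2) = -2*n^6 + 20*n^5 + 85*n^4 - 589*n^3 + 595*n^2 + 569*n - 678
(3) = 8*a^4 + 13*a^3 - 70*a^2 + 24*a
(4) = 2.01*z^3 + 1.08*z^2 - 1.74*z - 7.11
(5) = 6.5455*w^5 - 10.9912*w^4 + 9.7739*w^3 - 3.9029*w^2 + 4.5044*w + 3.8003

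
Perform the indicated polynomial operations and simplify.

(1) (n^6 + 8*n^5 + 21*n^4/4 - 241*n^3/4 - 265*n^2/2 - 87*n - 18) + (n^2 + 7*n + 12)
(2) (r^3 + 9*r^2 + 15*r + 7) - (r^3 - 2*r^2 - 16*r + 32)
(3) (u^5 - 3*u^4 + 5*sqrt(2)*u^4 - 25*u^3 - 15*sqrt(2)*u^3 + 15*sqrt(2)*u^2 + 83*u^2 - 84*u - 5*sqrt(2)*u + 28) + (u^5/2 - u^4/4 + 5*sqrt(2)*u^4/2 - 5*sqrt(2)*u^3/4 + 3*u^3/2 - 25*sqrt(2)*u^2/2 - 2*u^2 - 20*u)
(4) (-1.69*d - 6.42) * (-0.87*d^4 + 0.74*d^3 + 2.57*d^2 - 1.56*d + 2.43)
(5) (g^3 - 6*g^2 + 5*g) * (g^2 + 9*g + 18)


(1) = n^6 + 8*n^5 + 21*n^4/4 - 241*n^3/4 - 263*n^2/2 - 80*n - 6
(2) = 11*r^2 + 31*r - 25
(3) = 3*u^5/2 - 13*u^4/4 + 15*sqrt(2)*u^4/2 - 47*u^3/2 - 65*sqrt(2)*u^3/4 + 5*sqrt(2)*u^2/2 + 81*u^2 - 104*u - 5*sqrt(2)*u + 28
(4) = 1.4703*d^5 + 4.3348*d^4 - 9.0941*d^3 - 13.863*d^2 + 5.9085*d - 15.6006
(5) = g^5 + 3*g^4 - 31*g^3 - 63*g^2 + 90*g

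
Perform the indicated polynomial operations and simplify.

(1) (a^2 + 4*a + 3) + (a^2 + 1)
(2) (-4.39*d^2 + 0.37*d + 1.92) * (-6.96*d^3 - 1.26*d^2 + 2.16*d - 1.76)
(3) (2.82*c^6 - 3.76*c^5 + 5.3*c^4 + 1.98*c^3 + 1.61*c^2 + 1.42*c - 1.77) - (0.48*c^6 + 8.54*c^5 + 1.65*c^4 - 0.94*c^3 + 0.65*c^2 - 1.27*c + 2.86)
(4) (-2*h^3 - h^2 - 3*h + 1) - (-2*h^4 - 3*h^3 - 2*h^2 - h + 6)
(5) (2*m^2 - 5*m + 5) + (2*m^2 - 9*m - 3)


(1) = 2*a^2 + 4*a + 4
(2) = 30.5544*d^5 + 2.9562*d^4 - 23.3118*d^3 + 6.1064*d^2 + 3.496*d - 3.3792
(3) = 2.34*c^6 - 12.3*c^5 + 3.65*c^4 + 2.92*c^3 + 0.96*c^2 + 2.69*c - 4.63
(4) = 2*h^4 + h^3 + h^2 - 2*h - 5
(5) = 4*m^2 - 14*m + 2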